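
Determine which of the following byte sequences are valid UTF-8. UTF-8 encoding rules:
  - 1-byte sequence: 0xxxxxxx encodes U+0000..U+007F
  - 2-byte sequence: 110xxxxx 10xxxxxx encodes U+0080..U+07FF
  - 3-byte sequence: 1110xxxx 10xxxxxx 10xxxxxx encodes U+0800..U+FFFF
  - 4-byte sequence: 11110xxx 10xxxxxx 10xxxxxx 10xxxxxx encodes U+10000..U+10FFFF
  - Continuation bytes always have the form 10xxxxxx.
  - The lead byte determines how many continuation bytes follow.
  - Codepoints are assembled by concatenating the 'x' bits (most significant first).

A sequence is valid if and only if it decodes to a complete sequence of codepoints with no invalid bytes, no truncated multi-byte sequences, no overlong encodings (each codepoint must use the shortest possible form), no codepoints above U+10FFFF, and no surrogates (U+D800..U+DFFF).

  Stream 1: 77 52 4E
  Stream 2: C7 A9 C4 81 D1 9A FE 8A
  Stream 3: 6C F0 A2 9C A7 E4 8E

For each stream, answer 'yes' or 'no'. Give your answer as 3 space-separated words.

Answer: yes no no

Derivation:
Stream 1: decodes cleanly. VALID
Stream 2: error at byte offset 6. INVALID
Stream 3: error at byte offset 7. INVALID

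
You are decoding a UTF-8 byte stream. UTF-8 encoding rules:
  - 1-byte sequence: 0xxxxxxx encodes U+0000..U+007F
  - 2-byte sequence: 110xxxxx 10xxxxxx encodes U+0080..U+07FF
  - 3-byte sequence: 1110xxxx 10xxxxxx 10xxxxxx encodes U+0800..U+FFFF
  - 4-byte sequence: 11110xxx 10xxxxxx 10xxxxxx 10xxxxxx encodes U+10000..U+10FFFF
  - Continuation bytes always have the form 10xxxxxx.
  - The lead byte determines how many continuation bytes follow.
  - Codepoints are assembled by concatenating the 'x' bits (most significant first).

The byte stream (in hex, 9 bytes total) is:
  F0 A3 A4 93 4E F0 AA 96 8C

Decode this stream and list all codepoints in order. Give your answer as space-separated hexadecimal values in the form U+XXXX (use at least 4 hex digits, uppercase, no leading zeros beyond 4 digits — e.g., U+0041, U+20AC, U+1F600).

Answer: U+23913 U+004E U+2A58C

Derivation:
Byte[0]=F0: 4-byte lead, need 3 cont bytes. acc=0x0
Byte[1]=A3: continuation. acc=(acc<<6)|0x23=0x23
Byte[2]=A4: continuation. acc=(acc<<6)|0x24=0x8E4
Byte[3]=93: continuation. acc=(acc<<6)|0x13=0x23913
Completed: cp=U+23913 (starts at byte 0)
Byte[4]=4E: 1-byte ASCII. cp=U+004E
Byte[5]=F0: 4-byte lead, need 3 cont bytes. acc=0x0
Byte[6]=AA: continuation. acc=(acc<<6)|0x2A=0x2A
Byte[7]=96: continuation. acc=(acc<<6)|0x16=0xA96
Byte[8]=8C: continuation. acc=(acc<<6)|0x0C=0x2A58C
Completed: cp=U+2A58C (starts at byte 5)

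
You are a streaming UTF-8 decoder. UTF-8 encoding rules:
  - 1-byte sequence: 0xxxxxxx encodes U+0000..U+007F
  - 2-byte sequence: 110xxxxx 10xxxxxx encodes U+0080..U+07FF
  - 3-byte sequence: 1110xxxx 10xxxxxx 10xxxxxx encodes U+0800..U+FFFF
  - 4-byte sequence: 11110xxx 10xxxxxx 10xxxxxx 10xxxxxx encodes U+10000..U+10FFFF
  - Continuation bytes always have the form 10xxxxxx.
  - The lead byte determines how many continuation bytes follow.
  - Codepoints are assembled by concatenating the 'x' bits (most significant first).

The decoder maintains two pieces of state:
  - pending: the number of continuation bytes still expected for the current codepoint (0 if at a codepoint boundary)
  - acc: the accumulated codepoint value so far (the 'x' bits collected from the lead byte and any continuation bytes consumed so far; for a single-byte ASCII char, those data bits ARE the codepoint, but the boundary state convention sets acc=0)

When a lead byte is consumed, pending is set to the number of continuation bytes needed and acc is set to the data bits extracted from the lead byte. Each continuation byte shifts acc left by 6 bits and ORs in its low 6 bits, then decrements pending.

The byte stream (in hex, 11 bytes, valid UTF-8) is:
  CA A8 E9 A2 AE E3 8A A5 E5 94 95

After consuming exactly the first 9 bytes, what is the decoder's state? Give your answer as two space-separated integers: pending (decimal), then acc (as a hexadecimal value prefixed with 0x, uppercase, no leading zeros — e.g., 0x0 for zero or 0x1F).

Answer: 2 0x5

Derivation:
Byte[0]=CA: 2-byte lead. pending=1, acc=0xA
Byte[1]=A8: continuation. acc=(acc<<6)|0x28=0x2A8, pending=0
Byte[2]=E9: 3-byte lead. pending=2, acc=0x9
Byte[3]=A2: continuation. acc=(acc<<6)|0x22=0x262, pending=1
Byte[4]=AE: continuation. acc=(acc<<6)|0x2E=0x98AE, pending=0
Byte[5]=E3: 3-byte lead. pending=2, acc=0x3
Byte[6]=8A: continuation. acc=(acc<<6)|0x0A=0xCA, pending=1
Byte[7]=A5: continuation. acc=(acc<<6)|0x25=0x32A5, pending=0
Byte[8]=E5: 3-byte lead. pending=2, acc=0x5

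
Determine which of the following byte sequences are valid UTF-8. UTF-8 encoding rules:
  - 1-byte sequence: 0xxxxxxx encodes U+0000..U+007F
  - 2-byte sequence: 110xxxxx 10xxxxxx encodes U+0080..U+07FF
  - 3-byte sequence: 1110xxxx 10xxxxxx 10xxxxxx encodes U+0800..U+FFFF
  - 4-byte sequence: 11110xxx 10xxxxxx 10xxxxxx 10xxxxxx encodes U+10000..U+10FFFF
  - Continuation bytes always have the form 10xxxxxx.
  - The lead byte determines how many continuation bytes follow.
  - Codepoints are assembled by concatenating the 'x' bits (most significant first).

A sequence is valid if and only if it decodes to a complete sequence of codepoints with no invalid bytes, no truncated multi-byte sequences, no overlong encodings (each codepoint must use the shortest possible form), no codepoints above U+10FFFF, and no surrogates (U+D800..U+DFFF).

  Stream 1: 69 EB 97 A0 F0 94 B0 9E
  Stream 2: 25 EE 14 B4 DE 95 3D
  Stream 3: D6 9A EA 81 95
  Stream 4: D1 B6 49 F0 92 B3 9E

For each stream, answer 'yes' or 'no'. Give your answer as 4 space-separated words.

Answer: yes no yes yes

Derivation:
Stream 1: decodes cleanly. VALID
Stream 2: error at byte offset 2. INVALID
Stream 3: decodes cleanly. VALID
Stream 4: decodes cleanly. VALID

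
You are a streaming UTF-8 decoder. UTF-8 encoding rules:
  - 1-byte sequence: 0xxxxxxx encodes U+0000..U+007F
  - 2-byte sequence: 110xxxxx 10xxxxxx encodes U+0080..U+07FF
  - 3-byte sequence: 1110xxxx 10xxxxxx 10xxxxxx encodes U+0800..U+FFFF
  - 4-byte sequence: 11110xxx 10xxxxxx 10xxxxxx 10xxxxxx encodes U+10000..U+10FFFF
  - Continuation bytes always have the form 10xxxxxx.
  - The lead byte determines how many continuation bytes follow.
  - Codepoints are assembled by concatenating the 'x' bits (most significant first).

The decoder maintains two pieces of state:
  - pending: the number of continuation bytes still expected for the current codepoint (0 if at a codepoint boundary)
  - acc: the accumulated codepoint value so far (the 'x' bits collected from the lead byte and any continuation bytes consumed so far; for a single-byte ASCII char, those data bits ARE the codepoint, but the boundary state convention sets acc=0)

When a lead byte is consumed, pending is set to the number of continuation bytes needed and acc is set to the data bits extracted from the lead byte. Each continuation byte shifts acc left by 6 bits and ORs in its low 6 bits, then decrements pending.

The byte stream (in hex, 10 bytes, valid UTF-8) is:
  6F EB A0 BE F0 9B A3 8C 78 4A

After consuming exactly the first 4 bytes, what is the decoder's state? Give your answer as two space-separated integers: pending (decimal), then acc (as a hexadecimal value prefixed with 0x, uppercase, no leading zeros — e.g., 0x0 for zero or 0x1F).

Byte[0]=6F: 1-byte. pending=0, acc=0x0
Byte[1]=EB: 3-byte lead. pending=2, acc=0xB
Byte[2]=A0: continuation. acc=(acc<<6)|0x20=0x2E0, pending=1
Byte[3]=BE: continuation. acc=(acc<<6)|0x3E=0xB83E, pending=0

Answer: 0 0xB83E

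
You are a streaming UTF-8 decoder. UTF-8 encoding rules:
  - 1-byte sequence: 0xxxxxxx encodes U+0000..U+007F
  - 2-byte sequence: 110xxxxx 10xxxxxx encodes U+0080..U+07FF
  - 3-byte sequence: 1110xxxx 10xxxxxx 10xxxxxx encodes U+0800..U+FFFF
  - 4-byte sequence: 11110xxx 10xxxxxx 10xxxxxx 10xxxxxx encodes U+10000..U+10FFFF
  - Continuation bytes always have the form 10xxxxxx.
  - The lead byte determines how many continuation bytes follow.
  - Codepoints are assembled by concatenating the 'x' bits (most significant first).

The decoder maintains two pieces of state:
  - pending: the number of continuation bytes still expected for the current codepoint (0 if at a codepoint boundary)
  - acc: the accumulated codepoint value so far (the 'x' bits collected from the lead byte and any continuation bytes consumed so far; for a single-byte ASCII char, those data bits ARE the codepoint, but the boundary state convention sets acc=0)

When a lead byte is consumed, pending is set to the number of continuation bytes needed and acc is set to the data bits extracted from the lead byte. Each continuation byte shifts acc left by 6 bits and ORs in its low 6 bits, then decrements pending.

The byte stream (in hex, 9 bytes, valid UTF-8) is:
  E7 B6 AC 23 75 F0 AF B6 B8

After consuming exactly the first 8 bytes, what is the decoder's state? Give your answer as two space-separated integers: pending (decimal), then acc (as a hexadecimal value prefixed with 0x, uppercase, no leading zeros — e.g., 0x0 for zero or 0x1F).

Byte[0]=E7: 3-byte lead. pending=2, acc=0x7
Byte[1]=B6: continuation. acc=(acc<<6)|0x36=0x1F6, pending=1
Byte[2]=AC: continuation. acc=(acc<<6)|0x2C=0x7DAC, pending=0
Byte[3]=23: 1-byte. pending=0, acc=0x0
Byte[4]=75: 1-byte. pending=0, acc=0x0
Byte[5]=F0: 4-byte lead. pending=3, acc=0x0
Byte[6]=AF: continuation. acc=(acc<<6)|0x2F=0x2F, pending=2
Byte[7]=B6: continuation. acc=(acc<<6)|0x36=0xBF6, pending=1

Answer: 1 0xBF6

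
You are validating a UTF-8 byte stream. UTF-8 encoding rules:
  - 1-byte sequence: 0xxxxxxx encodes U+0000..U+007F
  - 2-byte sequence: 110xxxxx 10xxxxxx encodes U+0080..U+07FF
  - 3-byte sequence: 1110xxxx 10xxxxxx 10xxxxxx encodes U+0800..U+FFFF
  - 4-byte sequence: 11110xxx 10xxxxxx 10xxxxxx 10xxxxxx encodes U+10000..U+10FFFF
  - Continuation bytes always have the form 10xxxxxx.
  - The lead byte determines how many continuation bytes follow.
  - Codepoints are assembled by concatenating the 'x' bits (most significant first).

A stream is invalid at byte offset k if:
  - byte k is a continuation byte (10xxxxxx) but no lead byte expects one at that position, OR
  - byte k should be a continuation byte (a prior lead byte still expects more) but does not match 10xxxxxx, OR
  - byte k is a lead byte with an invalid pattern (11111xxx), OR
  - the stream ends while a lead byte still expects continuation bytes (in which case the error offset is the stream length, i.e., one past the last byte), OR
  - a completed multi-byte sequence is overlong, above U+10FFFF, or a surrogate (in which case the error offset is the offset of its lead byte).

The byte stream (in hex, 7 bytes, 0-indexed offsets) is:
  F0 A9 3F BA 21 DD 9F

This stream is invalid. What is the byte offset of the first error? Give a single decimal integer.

Answer: 2

Derivation:
Byte[0]=F0: 4-byte lead, need 3 cont bytes. acc=0x0
Byte[1]=A9: continuation. acc=(acc<<6)|0x29=0x29
Byte[2]=3F: expected 10xxxxxx continuation. INVALID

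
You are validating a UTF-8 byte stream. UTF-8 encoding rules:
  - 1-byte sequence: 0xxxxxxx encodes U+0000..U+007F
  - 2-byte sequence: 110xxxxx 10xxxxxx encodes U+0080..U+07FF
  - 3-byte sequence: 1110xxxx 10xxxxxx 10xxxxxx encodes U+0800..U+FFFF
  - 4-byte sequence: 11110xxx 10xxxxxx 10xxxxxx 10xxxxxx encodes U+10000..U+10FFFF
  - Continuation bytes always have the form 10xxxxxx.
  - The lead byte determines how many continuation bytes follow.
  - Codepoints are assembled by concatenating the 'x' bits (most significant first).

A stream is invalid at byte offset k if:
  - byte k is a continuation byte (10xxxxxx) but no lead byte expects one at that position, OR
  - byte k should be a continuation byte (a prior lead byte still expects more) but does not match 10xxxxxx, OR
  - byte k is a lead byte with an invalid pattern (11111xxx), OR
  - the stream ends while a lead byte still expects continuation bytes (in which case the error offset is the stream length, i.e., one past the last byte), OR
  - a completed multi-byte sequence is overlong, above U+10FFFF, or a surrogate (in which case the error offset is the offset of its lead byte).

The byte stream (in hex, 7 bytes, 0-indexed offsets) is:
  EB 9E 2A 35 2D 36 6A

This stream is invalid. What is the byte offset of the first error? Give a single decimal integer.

Answer: 2

Derivation:
Byte[0]=EB: 3-byte lead, need 2 cont bytes. acc=0xB
Byte[1]=9E: continuation. acc=(acc<<6)|0x1E=0x2DE
Byte[2]=2A: expected 10xxxxxx continuation. INVALID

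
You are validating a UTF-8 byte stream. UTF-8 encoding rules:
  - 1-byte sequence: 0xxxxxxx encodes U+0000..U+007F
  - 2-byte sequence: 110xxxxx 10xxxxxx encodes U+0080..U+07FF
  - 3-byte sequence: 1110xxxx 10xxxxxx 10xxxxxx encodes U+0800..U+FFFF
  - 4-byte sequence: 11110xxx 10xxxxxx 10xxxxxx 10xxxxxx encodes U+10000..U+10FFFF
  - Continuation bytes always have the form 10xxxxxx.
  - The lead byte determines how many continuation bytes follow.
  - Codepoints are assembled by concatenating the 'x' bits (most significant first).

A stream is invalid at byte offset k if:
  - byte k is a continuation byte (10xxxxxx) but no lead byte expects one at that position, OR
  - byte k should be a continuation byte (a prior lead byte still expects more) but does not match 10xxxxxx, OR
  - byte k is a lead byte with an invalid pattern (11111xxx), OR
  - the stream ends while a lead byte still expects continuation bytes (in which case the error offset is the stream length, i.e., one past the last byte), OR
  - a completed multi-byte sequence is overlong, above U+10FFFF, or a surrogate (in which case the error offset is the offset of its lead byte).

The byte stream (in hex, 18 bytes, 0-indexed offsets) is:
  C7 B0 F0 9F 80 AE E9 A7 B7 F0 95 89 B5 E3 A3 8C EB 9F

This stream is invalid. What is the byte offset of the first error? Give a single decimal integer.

Byte[0]=C7: 2-byte lead, need 1 cont bytes. acc=0x7
Byte[1]=B0: continuation. acc=(acc<<6)|0x30=0x1F0
Completed: cp=U+01F0 (starts at byte 0)
Byte[2]=F0: 4-byte lead, need 3 cont bytes. acc=0x0
Byte[3]=9F: continuation. acc=(acc<<6)|0x1F=0x1F
Byte[4]=80: continuation. acc=(acc<<6)|0x00=0x7C0
Byte[5]=AE: continuation. acc=(acc<<6)|0x2E=0x1F02E
Completed: cp=U+1F02E (starts at byte 2)
Byte[6]=E9: 3-byte lead, need 2 cont bytes. acc=0x9
Byte[7]=A7: continuation. acc=(acc<<6)|0x27=0x267
Byte[8]=B7: continuation. acc=(acc<<6)|0x37=0x99F7
Completed: cp=U+99F7 (starts at byte 6)
Byte[9]=F0: 4-byte lead, need 3 cont bytes. acc=0x0
Byte[10]=95: continuation. acc=(acc<<6)|0x15=0x15
Byte[11]=89: continuation. acc=(acc<<6)|0x09=0x549
Byte[12]=B5: continuation. acc=(acc<<6)|0x35=0x15275
Completed: cp=U+15275 (starts at byte 9)
Byte[13]=E3: 3-byte lead, need 2 cont bytes. acc=0x3
Byte[14]=A3: continuation. acc=(acc<<6)|0x23=0xE3
Byte[15]=8C: continuation. acc=(acc<<6)|0x0C=0x38CC
Completed: cp=U+38CC (starts at byte 13)
Byte[16]=EB: 3-byte lead, need 2 cont bytes. acc=0xB
Byte[17]=9F: continuation. acc=(acc<<6)|0x1F=0x2DF
Byte[18]: stream ended, expected continuation. INVALID

Answer: 18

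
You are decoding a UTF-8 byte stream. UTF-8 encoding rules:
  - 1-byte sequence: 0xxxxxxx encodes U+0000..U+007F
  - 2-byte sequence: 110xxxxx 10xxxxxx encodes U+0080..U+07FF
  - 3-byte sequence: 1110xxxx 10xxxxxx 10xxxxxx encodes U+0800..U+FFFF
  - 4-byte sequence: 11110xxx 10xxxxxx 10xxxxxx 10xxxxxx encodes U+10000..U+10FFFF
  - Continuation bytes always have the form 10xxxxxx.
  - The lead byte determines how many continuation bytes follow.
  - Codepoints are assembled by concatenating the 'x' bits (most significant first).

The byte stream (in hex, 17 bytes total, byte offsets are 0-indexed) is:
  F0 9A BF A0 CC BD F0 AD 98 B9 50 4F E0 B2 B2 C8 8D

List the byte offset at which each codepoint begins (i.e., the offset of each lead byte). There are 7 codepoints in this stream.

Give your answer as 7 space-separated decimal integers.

Answer: 0 4 6 10 11 12 15

Derivation:
Byte[0]=F0: 4-byte lead, need 3 cont bytes. acc=0x0
Byte[1]=9A: continuation. acc=(acc<<6)|0x1A=0x1A
Byte[2]=BF: continuation. acc=(acc<<6)|0x3F=0x6BF
Byte[3]=A0: continuation. acc=(acc<<6)|0x20=0x1AFE0
Completed: cp=U+1AFE0 (starts at byte 0)
Byte[4]=CC: 2-byte lead, need 1 cont bytes. acc=0xC
Byte[5]=BD: continuation. acc=(acc<<6)|0x3D=0x33D
Completed: cp=U+033D (starts at byte 4)
Byte[6]=F0: 4-byte lead, need 3 cont bytes. acc=0x0
Byte[7]=AD: continuation. acc=(acc<<6)|0x2D=0x2D
Byte[8]=98: continuation. acc=(acc<<6)|0x18=0xB58
Byte[9]=B9: continuation. acc=(acc<<6)|0x39=0x2D639
Completed: cp=U+2D639 (starts at byte 6)
Byte[10]=50: 1-byte ASCII. cp=U+0050
Byte[11]=4F: 1-byte ASCII. cp=U+004F
Byte[12]=E0: 3-byte lead, need 2 cont bytes. acc=0x0
Byte[13]=B2: continuation. acc=(acc<<6)|0x32=0x32
Byte[14]=B2: continuation. acc=(acc<<6)|0x32=0xCB2
Completed: cp=U+0CB2 (starts at byte 12)
Byte[15]=C8: 2-byte lead, need 1 cont bytes. acc=0x8
Byte[16]=8D: continuation. acc=(acc<<6)|0x0D=0x20D
Completed: cp=U+020D (starts at byte 15)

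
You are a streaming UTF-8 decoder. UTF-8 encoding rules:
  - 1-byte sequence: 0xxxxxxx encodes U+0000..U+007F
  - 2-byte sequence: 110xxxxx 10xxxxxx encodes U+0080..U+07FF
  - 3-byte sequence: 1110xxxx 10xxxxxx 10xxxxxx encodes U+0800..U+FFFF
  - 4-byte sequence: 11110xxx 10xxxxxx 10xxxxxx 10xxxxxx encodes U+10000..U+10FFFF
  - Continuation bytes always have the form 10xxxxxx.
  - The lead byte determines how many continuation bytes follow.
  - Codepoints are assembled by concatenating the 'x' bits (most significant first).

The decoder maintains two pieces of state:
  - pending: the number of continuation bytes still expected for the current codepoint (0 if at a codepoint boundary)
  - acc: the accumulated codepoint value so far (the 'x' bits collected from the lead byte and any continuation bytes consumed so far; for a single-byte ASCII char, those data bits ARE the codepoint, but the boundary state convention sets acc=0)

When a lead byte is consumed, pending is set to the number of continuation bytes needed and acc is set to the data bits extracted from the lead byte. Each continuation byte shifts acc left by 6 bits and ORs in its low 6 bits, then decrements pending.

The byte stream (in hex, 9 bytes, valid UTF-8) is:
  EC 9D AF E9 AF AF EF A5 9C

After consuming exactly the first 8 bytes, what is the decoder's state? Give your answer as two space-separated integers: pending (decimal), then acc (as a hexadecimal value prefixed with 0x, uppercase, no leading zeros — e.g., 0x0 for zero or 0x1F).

Answer: 1 0x3E5

Derivation:
Byte[0]=EC: 3-byte lead. pending=2, acc=0xC
Byte[1]=9D: continuation. acc=(acc<<6)|0x1D=0x31D, pending=1
Byte[2]=AF: continuation. acc=(acc<<6)|0x2F=0xC76F, pending=0
Byte[3]=E9: 3-byte lead. pending=2, acc=0x9
Byte[4]=AF: continuation. acc=(acc<<6)|0x2F=0x26F, pending=1
Byte[5]=AF: continuation. acc=(acc<<6)|0x2F=0x9BEF, pending=0
Byte[6]=EF: 3-byte lead. pending=2, acc=0xF
Byte[7]=A5: continuation. acc=(acc<<6)|0x25=0x3E5, pending=1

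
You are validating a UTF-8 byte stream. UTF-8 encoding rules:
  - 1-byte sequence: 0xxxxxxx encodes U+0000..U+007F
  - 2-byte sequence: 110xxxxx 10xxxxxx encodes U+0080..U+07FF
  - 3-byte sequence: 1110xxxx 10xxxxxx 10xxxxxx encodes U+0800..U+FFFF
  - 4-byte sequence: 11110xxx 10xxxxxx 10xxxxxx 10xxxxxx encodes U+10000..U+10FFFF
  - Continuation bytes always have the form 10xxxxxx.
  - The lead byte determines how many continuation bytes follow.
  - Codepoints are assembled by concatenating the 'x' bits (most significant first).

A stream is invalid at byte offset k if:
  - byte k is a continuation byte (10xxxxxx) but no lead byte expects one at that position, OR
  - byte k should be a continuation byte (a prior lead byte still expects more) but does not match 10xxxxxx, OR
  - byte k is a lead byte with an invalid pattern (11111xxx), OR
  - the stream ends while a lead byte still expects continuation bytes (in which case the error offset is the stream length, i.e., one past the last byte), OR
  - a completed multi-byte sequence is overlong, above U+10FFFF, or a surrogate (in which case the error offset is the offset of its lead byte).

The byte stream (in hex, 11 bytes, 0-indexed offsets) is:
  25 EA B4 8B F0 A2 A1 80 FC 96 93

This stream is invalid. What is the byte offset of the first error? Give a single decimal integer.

Byte[0]=25: 1-byte ASCII. cp=U+0025
Byte[1]=EA: 3-byte lead, need 2 cont bytes. acc=0xA
Byte[2]=B4: continuation. acc=(acc<<6)|0x34=0x2B4
Byte[3]=8B: continuation. acc=(acc<<6)|0x0B=0xAD0B
Completed: cp=U+AD0B (starts at byte 1)
Byte[4]=F0: 4-byte lead, need 3 cont bytes. acc=0x0
Byte[5]=A2: continuation. acc=(acc<<6)|0x22=0x22
Byte[6]=A1: continuation. acc=(acc<<6)|0x21=0x8A1
Byte[7]=80: continuation. acc=(acc<<6)|0x00=0x22840
Completed: cp=U+22840 (starts at byte 4)
Byte[8]=FC: INVALID lead byte (not 0xxx/110x/1110/11110)

Answer: 8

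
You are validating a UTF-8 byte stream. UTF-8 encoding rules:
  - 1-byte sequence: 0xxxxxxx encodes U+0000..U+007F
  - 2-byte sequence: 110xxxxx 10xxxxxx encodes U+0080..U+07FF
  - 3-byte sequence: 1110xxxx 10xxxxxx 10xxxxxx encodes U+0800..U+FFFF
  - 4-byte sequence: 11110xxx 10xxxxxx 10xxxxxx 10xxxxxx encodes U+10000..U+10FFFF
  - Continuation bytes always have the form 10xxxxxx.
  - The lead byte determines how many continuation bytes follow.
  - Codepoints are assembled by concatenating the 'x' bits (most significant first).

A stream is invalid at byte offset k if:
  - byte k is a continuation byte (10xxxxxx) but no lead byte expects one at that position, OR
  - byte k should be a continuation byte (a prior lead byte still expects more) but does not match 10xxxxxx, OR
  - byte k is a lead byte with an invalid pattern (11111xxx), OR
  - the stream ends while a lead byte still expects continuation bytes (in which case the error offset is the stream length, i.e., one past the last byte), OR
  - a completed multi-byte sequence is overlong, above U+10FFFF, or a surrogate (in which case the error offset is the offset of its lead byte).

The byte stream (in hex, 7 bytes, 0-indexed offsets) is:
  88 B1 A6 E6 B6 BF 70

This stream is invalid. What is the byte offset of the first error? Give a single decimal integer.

Byte[0]=88: INVALID lead byte (not 0xxx/110x/1110/11110)

Answer: 0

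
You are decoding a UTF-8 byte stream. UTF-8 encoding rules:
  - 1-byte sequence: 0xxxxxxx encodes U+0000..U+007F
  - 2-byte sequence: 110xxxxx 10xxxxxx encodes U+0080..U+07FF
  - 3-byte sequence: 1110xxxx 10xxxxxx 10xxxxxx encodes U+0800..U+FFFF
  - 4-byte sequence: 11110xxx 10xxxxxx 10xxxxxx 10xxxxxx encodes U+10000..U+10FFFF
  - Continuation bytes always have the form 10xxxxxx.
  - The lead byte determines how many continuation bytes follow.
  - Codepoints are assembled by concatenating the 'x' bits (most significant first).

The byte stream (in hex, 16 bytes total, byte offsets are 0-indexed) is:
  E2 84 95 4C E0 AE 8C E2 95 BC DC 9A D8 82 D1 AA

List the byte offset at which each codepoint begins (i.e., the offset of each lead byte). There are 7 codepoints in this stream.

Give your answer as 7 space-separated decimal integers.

Byte[0]=E2: 3-byte lead, need 2 cont bytes. acc=0x2
Byte[1]=84: continuation. acc=(acc<<6)|0x04=0x84
Byte[2]=95: continuation. acc=(acc<<6)|0x15=0x2115
Completed: cp=U+2115 (starts at byte 0)
Byte[3]=4C: 1-byte ASCII. cp=U+004C
Byte[4]=E0: 3-byte lead, need 2 cont bytes. acc=0x0
Byte[5]=AE: continuation. acc=(acc<<6)|0x2E=0x2E
Byte[6]=8C: continuation. acc=(acc<<6)|0x0C=0xB8C
Completed: cp=U+0B8C (starts at byte 4)
Byte[7]=E2: 3-byte lead, need 2 cont bytes. acc=0x2
Byte[8]=95: continuation. acc=(acc<<6)|0x15=0x95
Byte[9]=BC: continuation. acc=(acc<<6)|0x3C=0x257C
Completed: cp=U+257C (starts at byte 7)
Byte[10]=DC: 2-byte lead, need 1 cont bytes. acc=0x1C
Byte[11]=9A: continuation. acc=(acc<<6)|0x1A=0x71A
Completed: cp=U+071A (starts at byte 10)
Byte[12]=D8: 2-byte lead, need 1 cont bytes. acc=0x18
Byte[13]=82: continuation. acc=(acc<<6)|0x02=0x602
Completed: cp=U+0602 (starts at byte 12)
Byte[14]=D1: 2-byte lead, need 1 cont bytes. acc=0x11
Byte[15]=AA: continuation. acc=(acc<<6)|0x2A=0x46A
Completed: cp=U+046A (starts at byte 14)

Answer: 0 3 4 7 10 12 14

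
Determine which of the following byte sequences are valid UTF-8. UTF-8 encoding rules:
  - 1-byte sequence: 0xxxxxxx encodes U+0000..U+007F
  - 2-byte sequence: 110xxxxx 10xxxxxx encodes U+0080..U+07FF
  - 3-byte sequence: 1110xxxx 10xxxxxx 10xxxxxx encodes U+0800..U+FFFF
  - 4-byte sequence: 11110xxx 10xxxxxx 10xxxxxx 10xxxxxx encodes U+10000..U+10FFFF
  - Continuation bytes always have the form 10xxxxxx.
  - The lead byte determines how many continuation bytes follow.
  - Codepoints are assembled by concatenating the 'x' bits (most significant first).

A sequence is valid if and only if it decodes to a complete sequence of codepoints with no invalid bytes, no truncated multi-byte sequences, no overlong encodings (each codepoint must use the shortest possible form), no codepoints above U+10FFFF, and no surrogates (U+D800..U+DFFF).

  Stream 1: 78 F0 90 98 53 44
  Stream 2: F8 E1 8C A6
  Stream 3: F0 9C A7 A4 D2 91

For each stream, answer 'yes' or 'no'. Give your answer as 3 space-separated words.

Stream 1: error at byte offset 4. INVALID
Stream 2: error at byte offset 0. INVALID
Stream 3: decodes cleanly. VALID

Answer: no no yes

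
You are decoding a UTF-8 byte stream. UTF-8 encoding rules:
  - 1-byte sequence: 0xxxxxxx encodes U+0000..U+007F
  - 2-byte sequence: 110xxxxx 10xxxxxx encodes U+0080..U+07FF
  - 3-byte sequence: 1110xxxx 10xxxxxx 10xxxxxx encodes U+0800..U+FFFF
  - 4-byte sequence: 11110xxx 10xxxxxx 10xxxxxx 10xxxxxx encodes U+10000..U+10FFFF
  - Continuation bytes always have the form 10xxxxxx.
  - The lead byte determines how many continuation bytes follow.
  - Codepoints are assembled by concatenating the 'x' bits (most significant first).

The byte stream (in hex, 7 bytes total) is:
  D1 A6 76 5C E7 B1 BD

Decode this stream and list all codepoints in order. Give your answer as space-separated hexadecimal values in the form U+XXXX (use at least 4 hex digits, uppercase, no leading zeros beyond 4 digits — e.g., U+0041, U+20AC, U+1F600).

Byte[0]=D1: 2-byte lead, need 1 cont bytes. acc=0x11
Byte[1]=A6: continuation. acc=(acc<<6)|0x26=0x466
Completed: cp=U+0466 (starts at byte 0)
Byte[2]=76: 1-byte ASCII. cp=U+0076
Byte[3]=5C: 1-byte ASCII. cp=U+005C
Byte[4]=E7: 3-byte lead, need 2 cont bytes. acc=0x7
Byte[5]=B1: continuation. acc=(acc<<6)|0x31=0x1F1
Byte[6]=BD: continuation. acc=(acc<<6)|0x3D=0x7C7D
Completed: cp=U+7C7D (starts at byte 4)

Answer: U+0466 U+0076 U+005C U+7C7D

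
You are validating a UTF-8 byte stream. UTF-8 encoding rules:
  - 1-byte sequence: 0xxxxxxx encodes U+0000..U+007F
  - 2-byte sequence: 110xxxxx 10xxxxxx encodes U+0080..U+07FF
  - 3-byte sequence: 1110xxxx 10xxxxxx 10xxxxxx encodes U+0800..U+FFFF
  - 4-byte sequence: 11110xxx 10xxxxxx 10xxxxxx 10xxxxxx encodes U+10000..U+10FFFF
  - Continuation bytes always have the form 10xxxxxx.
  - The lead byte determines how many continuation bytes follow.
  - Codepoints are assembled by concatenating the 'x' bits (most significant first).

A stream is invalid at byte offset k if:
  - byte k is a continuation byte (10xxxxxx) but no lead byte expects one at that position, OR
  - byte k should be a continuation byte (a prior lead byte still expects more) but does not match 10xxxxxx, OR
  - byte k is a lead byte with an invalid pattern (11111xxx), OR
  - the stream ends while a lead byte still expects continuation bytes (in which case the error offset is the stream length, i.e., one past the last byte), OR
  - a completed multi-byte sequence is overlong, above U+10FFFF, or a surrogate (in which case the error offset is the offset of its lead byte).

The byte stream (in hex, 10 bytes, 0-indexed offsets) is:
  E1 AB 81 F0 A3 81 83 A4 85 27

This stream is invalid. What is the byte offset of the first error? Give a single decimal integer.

Answer: 7

Derivation:
Byte[0]=E1: 3-byte lead, need 2 cont bytes. acc=0x1
Byte[1]=AB: continuation. acc=(acc<<6)|0x2B=0x6B
Byte[2]=81: continuation. acc=(acc<<6)|0x01=0x1AC1
Completed: cp=U+1AC1 (starts at byte 0)
Byte[3]=F0: 4-byte lead, need 3 cont bytes. acc=0x0
Byte[4]=A3: continuation. acc=(acc<<6)|0x23=0x23
Byte[5]=81: continuation. acc=(acc<<6)|0x01=0x8C1
Byte[6]=83: continuation. acc=(acc<<6)|0x03=0x23043
Completed: cp=U+23043 (starts at byte 3)
Byte[7]=A4: INVALID lead byte (not 0xxx/110x/1110/11110)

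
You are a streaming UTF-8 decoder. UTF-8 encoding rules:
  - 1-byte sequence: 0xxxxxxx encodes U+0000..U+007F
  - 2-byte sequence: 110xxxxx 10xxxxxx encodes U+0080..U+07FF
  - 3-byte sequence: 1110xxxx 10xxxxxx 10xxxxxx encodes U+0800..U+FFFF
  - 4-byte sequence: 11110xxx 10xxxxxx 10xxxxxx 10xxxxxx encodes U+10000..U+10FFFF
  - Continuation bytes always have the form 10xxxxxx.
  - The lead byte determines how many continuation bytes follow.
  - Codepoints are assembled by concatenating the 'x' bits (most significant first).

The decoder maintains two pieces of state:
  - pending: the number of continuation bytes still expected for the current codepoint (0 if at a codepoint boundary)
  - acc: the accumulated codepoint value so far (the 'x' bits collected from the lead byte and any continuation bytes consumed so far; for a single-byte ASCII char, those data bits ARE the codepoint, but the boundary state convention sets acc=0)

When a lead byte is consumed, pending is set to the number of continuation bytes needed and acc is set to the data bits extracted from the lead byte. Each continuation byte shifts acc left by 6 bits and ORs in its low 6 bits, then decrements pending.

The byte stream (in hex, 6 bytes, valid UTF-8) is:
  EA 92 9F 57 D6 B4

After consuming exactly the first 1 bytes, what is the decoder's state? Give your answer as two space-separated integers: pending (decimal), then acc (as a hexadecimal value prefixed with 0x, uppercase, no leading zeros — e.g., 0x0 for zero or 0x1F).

Answer: 2 0xA

Derivation:
Byte[0]=EA: 3-byte lead. pending=2, acc=0xA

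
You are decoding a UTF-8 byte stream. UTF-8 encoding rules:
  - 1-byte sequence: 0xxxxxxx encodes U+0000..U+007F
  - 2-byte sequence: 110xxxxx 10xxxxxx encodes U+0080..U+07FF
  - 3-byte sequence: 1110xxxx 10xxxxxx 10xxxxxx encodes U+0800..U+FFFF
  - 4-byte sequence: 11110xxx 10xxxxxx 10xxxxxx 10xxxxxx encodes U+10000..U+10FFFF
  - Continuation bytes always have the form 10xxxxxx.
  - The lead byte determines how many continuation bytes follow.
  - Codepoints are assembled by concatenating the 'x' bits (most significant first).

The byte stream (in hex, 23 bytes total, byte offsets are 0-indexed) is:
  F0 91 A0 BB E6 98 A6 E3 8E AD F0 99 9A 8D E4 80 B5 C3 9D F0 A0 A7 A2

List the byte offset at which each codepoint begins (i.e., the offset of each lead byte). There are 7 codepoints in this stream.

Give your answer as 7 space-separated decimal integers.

Byte[0]=F0: 4-byte lead, need 3 cont bytes. acc=0x0
Byte[1]=91: continuation. acc=(acc<<6)|0x11=0x11
Byte[2]=A0: continuation. acc=(acc<<6)|0x20=0x460
Byte[3]=BB: continuation. acc=(acc<<6)|0x3B=0x1183B
Completed: cp=U+1183B (starts at byte 0)
Byte[4]=E6: 3-byte lead, need 2 cont bytes. acc=0x6
Byte[5]=98: continuation. acc=(acc<<6)|0x18=0x198
Byte[6]=A6: continuation. acc=(acc<<6)|0x26=0x6626
Completed: cp=U+6626 (starts at byte 4)
Byte[7]=E3: 3-byte lead, need 2 cont bytes. acc=0x3
Byte[8]=8E: continuation. acc=(acc<<6)|0x0E=0xCE
Byte[9]=AD: continuation. acc=(acc<<6)|0x2D=0x33AD
Completed: cp=U+33AD (starts at byte 7)
Byte[10]=F0: 4-byte lead, need 3 cont bytes. acc=0x0
Byte[11]=99: continuation. acc=(acc<<6)|0x19=0x19
Byte[12]=9A: continuation. acc=(acc<<6)|0x1A=0x65A
Byte[13]=8D: continuation. acc=(acc<<6)|0x0D=0x1968D
Completed: cp=U+1968D (starts at byte 10)
Byte[14]=E4: 3-byte lead, need 2 cont bytes. acc=0x4
Byte[15]=80: continuation. acc=(acc<<6)|0x00=0x100
Byte[16]=B5: continuation. acc=(acc<<6)|0x35=0x4035
Completed: cp=U+4035 (starts at byte 14)
Byte[17]=C3: 2-byte lead, need 1 cont bytes. acc=0x3
Byte[18]=9D: continuation. acc=(acc<<6)|0x1D=0xDD
Completed: cp=U+00DD (starts at byte 17)
Byte[19]=F0: 4-byte lead, need 3 cont bytes. acc=0x0
Byte[20]=A0: continuation. acc=(acc<<6)|0x20=0x20
Byte[21]=A7: continuation. acc=(acc<<6)|0x27=0x827
Byte[22]=A2: continuation. acc=(acc<<6)|0x22=0x209E2
Completed: cp=U+209E2 (starts at byte 19)

Answer: 0 4 7 10 14 17 19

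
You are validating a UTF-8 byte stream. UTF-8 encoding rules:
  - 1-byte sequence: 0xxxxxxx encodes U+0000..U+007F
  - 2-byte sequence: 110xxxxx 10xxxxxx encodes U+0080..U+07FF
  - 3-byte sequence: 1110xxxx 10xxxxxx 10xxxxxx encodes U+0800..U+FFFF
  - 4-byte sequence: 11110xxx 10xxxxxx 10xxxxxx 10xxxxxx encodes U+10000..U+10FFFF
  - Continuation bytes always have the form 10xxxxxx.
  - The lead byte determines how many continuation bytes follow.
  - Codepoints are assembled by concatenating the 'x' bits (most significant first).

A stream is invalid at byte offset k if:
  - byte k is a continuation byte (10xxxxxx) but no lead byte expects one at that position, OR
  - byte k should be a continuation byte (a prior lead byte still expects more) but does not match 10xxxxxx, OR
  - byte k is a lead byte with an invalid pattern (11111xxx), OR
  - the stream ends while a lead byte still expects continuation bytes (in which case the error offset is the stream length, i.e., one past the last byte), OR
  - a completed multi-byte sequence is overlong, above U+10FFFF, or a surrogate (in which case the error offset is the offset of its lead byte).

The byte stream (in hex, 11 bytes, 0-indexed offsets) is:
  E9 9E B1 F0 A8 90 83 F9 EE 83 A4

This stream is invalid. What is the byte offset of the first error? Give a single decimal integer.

Answer: 7

Derivation:
Byte[0]=E9: 3-byte lead, need 2 cont bytes. acc=0x9
Byte[1]=9E: continuation. acc=(acc<<6)|0x1E=0x25E
Byte[2]=B1: continuation. acc=(acc<<6)|0x31=0x97B1
Completed: cp=U+97B1 (starts at byte 0)
Byte[3]=F0: 4-byte lead, need 3 cont bytes. acc=0x0
Byte[4]=A8: continuation. acc=(acc<<6)|0x28=0x28
Byte[5]=90: continuation. acc=(acc<<6)|0x10=0xA10
Byte[6]=83: continuation. acc=(acc<<6)|0x03=0x28403
Completed: cp=U+28403 (starts at byte 3)
Byte[7]=F9: INVALID lead byte (not 0xxx/110x/1110/11110)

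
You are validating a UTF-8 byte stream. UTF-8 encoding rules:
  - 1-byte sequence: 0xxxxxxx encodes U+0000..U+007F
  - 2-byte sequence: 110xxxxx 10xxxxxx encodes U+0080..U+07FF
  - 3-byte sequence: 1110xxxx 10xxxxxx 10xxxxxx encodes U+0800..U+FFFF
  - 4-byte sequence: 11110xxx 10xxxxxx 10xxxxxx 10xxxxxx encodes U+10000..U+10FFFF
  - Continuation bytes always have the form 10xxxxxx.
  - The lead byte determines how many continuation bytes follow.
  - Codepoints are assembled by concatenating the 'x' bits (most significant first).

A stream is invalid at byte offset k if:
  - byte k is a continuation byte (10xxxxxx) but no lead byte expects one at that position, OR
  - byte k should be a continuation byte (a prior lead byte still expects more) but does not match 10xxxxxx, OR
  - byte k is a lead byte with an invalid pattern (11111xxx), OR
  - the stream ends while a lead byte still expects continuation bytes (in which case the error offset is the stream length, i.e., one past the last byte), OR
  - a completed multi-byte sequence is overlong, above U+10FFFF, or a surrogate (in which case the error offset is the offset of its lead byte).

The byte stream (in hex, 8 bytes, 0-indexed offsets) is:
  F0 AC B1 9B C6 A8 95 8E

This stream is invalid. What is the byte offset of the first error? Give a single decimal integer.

Byte[0]=F0: 4-byte lead, need 3 cont bytes. acc=0x0
Byte[1]=AC: continuation. acc=(acc<<6)|0x2C=0x2C
Byte[2]=B1: continuation. acc=(acc<<6)|0x31=0xB31
Byte[3]=9B: continuation. acc=(acc<<6)|0x1B=0x2CC5B
Completed: cp=U+2CC5B (starts at byte 0)
Byte[4]=C6: 2-byte lead, need 1 cont bytes. acc=0x6
Byte[5]=A8: continuation. acc=(acc<<6)|0x28=0x1A8
Completed: cp=U+01A8 (starts at byte 4)
Byte[6]=95: INVALID lead byte (not 0xxx/110x/1110/11110)

Answer: 6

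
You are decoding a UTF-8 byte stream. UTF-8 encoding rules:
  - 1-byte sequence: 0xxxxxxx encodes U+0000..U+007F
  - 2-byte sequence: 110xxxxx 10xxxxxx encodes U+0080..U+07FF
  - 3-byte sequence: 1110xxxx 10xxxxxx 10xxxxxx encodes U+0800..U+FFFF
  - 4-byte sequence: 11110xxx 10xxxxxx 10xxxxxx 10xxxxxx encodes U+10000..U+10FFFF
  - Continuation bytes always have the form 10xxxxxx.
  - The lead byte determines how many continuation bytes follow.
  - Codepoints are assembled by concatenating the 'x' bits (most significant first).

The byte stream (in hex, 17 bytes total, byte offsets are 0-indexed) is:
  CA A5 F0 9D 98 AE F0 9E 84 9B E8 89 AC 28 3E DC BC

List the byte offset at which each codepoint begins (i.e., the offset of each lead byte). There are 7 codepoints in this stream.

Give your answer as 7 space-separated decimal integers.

Byte[0]=CA: 2-byte lead, need 1 cont bytes. acc=0xA
Byte[1]=A5: continuation. acc=(acc<<6)|0x25=0x2A5
Completed: cp=U+02A5 (starts at byte 0)
Byte[2]=F0: 4-byte lead, need 3 cont bytes. acc=0x0
Byte[3]=9D: continuation. acc=(acc<<6)|0x1D=0x1D
Byte[4]=98: continuation. acc=(acc<<6)|0x18=0x758
Byte[5]=AE: continuation. acc=(acc<<6)|0x2E=0x1D62E
Completed: cp=U+1D62E (starts at byte 2)
Byte[6]=F0: 4-byte lead, need 3 cont bytes. acc=0x0
Byte[7]=9E: continuation. acc=(acc<<6)|0x1E=0x1E
Byte[8]=84: continuation. acc=(acc<<6)|0x04=0x784
Byte[9]=9B: continuation. acc=(acc<<6)|0x1B=0x1E11B
Completed: cp=U+1E11B (starts at byte 6)
Byte[10]=E8: 3-byte lead, need 2 cont bytes. acc=0x8
Byte[11]=89: continuation. acc=(acc<<6)|0x09=0x209
Byte[12]=AC: continuation. acc=(acc<<6)|0x2C=0x826C
Completed: cp=U+826C (starts at byte 10)
Byte[13]=28: 1-byte ASCII. cp=U+0028
Byte[14]=3E: 1-byte ASCII. cp=U+003E
Byte[15]=DC: 2-byte lead, need 1 cont bytes. acc=0x1C
Byte[16]=BC: continuation. acc=(acc<<6)|0x3C=0x73C
Completed: cp=U+073C (starts at byte 15)

Answer: 0 2 6 10 13 14 15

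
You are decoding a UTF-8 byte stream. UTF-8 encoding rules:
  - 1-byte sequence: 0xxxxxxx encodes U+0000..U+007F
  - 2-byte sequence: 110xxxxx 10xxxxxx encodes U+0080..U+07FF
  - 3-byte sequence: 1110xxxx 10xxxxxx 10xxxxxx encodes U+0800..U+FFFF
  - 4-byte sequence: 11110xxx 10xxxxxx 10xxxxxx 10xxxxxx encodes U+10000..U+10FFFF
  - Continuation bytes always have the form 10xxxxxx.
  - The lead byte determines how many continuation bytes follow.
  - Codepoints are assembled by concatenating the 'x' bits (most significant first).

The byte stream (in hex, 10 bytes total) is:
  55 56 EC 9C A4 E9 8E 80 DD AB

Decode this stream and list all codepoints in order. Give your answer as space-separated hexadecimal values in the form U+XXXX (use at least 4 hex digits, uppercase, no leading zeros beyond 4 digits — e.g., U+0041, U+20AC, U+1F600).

Answer: U+0055 U+0056 U+C724 U+9380 U+076B

Derivation:
Byte[0]=55: 1-byte ASCII. cp=U+0055
Byte[1]=56: 1-byte ASCII. cp=U+0056
Byte[2]=EC: 3-byte lead, need 2 cont bytes. acc=0xC
Byte[3]=9C: continuation. acc=(acc<<6)|0x1C=0x31C
Byte[4]=A4: continuation. acc=(acc<<6)|0x24=0xC724
Completed: cp=U+C724 (starts at byte 2)
Byte[5]=E9: 3-byte lead, need 2 cont bytes. acc=0x9
Byte[6]=8E: continuation. acc=(acc<<6)|0x0E=0x24E
Byte[7]=80: continuation. acc=(acc<<6)|0x00=0x9380
Completed: cp=U+9380 (starts at byte 5)
Byte[8]=DD: 2-byte lead, need 1 cont bytes. acc=0x1D
Byte[9]=AB: continuation. acc=(acc<<6)|0x2B=0x76B
Completed: cp=U+076B (starts at byte 8)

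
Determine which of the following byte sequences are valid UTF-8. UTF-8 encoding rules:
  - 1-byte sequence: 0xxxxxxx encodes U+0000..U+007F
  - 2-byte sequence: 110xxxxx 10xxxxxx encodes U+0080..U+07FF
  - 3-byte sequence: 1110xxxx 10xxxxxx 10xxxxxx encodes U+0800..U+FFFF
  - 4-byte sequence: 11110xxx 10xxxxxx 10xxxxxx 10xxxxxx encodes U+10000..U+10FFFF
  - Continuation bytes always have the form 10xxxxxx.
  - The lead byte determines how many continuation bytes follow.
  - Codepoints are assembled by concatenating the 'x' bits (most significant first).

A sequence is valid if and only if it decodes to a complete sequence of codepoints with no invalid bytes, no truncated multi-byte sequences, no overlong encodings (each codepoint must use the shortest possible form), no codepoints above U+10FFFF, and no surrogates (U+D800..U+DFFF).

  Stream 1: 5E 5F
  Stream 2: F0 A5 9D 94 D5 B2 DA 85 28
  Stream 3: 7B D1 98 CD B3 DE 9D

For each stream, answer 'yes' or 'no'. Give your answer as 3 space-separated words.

Stream 1: decodes cleanly. VALID
Stream 2: decodes cleanly. VALID
Stream 3: decodes cleanly. VALID

Answer: yes yes yes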